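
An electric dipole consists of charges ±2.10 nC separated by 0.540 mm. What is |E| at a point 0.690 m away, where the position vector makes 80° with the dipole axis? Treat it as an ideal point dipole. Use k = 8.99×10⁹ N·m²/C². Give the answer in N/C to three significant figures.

E ≈ 0.0324 N/C

Dipole moment p = qd = (2.10×10⁻⁹ C)(5.40×10⁻⁴ m) = 1.134×10⁻¹² C·m.
At angle θ the dipole field magnitude is E = (kp/r³)·√(1 + 3cos²θ).
kp/r³ = (8.99×10⁹)(1.134×10⁻¹²) / (0.690)³ = 0.03103 N/C.
√(1 + 3cos²80°) = √(1 + 3·0.0302) = √1.0905 ≈ 1.0443.
E ≈ 0.03103 × 1.044 = 0.03241 N/C.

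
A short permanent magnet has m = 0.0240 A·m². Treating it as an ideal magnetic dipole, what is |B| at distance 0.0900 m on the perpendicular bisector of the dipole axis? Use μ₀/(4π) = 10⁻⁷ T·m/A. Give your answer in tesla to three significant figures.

In the equatorial plane B = (μ₀/4π)·m/r³ (half the axial value).
B = (10⁻⁷)·(0.0240) / (0.0900)³ = 3.292×10⁻⁶ T.

B ≈ 3.29×10⁻⁶ T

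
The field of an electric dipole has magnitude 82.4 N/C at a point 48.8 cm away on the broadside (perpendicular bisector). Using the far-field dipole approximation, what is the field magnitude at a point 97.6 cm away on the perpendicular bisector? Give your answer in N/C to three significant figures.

E ≈ 10.3 N/C

Dipole fields scale as 1/r³ in the far field; the geometry is the same at both points.
E₂ = E₁ · (r₁/r₂)³ = 82.4 · (48.8/97.6)³.
(r₁/r₂)³ = (0.5)³ = 0.125.
E₂ ≈ 10.30 N/C.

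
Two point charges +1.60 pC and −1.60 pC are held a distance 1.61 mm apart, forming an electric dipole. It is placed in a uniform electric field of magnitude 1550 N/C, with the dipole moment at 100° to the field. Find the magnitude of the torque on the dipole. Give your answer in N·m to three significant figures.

Dipole moment p = qd = (1.60×10⁻¹² C)(0.00161 m) = 2.576×10⁻¹⁵ C·m.
Torque on an electric dipole: τ = pE sinθ.
τ = (2.576×10⁻¹⁵)(1550)·sin100° = 3.932×10⁻¹² N·m.

τ ≈ 3.93×10⁻¹² N·m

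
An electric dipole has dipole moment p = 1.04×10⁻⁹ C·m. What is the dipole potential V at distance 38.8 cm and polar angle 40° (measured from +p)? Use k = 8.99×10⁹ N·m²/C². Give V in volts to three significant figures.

The dipole potential is V = kp cosθ / r².
V = (8.99×10⁹)(1.04×10⁻⁹)·cos40° / (0.388)² = 47.58 V.

V ≈ 47.6 V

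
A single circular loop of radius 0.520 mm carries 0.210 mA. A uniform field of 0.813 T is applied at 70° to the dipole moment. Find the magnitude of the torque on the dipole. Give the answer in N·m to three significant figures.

τ ≈ 1.36×10⁻¹⁰ N·m

Magnetic moment m = IA = Iπa² = (2.10×10⁻⁴)·π·(5.20×10⁻⁴)² = 1.784×10⁻¹⁰ A·m².
Torque on a magnetic dipole: τ = mB sinθ.
τ = (1.784×10⁻¹⁰)(0.813)·sin70° = 1.363×10⁻¹⁰ N·m.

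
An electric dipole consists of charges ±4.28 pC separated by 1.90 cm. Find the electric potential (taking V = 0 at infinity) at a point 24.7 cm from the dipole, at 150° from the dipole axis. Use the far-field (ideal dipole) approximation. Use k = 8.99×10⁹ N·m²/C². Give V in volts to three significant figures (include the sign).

Dipole moment p = qd = (4.28×10⁻¹² C)(0.0190 m) = 8.132×10⁻¹⁴ C·m.
The dipole potential is V = kp cosθ / r².
V = (8.99×10⁹)(8.132×10⁻¹⁴)·cos150° / (0.247)² = -0.01038 V.

V ≈ -0.0104 V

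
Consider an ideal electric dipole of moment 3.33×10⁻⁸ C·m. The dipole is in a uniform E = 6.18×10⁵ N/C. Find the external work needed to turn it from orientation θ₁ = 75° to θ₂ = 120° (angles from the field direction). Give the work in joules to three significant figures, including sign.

W ≈ 0.0156 J

W_ext = ΔU = U(θ₂) − U(θ₁) = −pE cosθ₂ − (−pE cosθ₁) = pE(cosθ₁ − cosθ₂).
W = (3.33×10⁻⁸)(6.18×10⁵)·(cos75° − cos120°) = (0.02058)·(+0.7588) = 0.01562 J.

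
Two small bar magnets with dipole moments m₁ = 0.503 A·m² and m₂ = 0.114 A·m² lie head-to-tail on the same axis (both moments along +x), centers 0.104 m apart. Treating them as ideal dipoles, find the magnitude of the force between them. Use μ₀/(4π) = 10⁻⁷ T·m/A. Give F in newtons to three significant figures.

On-axis B of dipole 1: B = (μ₀/4π)·2m₁/r³. Force on dipole 2: F = m₂·dB/dr.
dB/dr = −(μ₀/4π)·6m₁/r⁴, so |F| = (μ₀/4π)·6m₁m₂/r⁴.
F = 6(10⁻⁷)(0.503)(0.114)/(0.104)⁴ = 2.941×10⁻⁴ N.

F ≈ 2.94×10⁻⁴ N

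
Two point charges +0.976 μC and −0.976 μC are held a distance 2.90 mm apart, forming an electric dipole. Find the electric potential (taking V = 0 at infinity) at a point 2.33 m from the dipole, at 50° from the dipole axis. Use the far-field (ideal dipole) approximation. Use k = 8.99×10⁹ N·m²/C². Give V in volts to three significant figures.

Dipole moment p = qd = (9.76×10⁻⁷ C)(0.00290 m) = 2.83×10⁻⁹ C·m.
The dipole potential is V = kp cosθ / r².
V = (8.99×10⁹)(2.83×10⁻⁹)·cos50° / (2.33)² = 3.012 V.

V ≈ 3.01 V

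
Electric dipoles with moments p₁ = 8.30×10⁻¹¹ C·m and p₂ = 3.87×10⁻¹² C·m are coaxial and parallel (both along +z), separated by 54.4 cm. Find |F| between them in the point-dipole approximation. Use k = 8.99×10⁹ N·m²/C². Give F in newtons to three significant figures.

On-axis field of dipole 1 at distance r: E = 2kp₁/r³. Force on dipole 2 is F = p₂·dE/dr (gradient along axis).
dE/dr = −6kp₁/r⁴, so |F| = 6kp₁p₂/r⁴ (attractive for aligned moments).
F = 6(8.99×10⁹)(8.30×10⁻¹¹)(3.87×10⁻¹²)/(0.544)⁴ = 1.978×10⁻¹⁰ N.

F ≈ 1.98×10⁻¹⁰ N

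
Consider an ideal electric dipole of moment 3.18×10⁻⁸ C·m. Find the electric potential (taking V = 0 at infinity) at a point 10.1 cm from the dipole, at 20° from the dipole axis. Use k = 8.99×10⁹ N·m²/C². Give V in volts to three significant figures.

V ≈ 2.63×10⁴ V

The dipole potential is V = kp cosθ / r².
V = (8.99×10⁹)(3.18×10⁻⁸)·cos20° / (0.101)² = 2.633×10⁴ V.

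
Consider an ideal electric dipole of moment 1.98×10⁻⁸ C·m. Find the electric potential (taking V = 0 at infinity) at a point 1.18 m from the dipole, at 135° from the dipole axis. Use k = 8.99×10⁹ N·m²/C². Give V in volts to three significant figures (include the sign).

The dipole potential is V = kp cosθ / r².
V = (8.99×10⁹)(1.98×10⁻⁸)·cos135° / (1.18)² = -90.40 V.

V ≈ -90.4 V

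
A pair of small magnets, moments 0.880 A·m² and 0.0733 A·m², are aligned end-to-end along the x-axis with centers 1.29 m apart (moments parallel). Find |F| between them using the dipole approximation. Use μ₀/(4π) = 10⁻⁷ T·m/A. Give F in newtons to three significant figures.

F ≈ 1.40×10⁻⁸ N

On-axis B of dipole 1: B = (μ₀/4π)·2m₁/r³. Force on dipole 2: F = m₂·dB/dr.
dB/dr = −(μ₀/4π)·6m₁/r⁴, so |F| = (μ₀/4π)·6m₁m₂/r⁴.
F = 6(10⁻⁷)(0.880)(0.0733)/(1.29)⁴ = 1.398×10⁻⁸ N.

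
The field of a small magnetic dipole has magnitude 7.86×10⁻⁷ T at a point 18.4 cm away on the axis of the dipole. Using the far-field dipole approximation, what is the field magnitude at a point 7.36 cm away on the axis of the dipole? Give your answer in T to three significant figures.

Dipole fields scale as 1/r³ in the far field; the geometry is the same at both points.
B₂ = B₁ · (r₁/r₂)³ = 7.86×10⁻⁷ · (18.4/7.36)³.
(r₁/r₂)³ = (2.5)³ = 15.62.
B₂ ≈ 1.228×10⁻⁵ T.

B ≈ 1.23×10⁻⁵ T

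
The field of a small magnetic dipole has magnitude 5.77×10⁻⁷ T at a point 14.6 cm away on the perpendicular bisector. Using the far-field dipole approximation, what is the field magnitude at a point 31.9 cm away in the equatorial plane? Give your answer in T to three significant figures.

B ≈ 5.53×10⁻⁸ T

Dipole fields scale as 1/r³ in the far field; the geometry is the same at both points.
B₂ = B₁ · (r₁/r₂)³ = 5.77×10⁻⁷ · (14.6/31.9)³.
(r₁/r₂)³ = (0.4577)³ = 0.09587.
B₂ ≈ 5.532×10⁻⁸ T.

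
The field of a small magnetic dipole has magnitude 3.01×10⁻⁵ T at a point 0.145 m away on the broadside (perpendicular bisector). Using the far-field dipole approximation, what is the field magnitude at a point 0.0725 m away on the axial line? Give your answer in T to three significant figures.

Dipole fields scale as 1/r³ in the far field.
The axial field is twice the equatorial field at the same r, so the geometry factor is 2/1.
B₂ = B₁ · (2/1) · (r₁/r₂)³ = 3.01×10⁻⁵ · 2 · (0.145/0.0725)³.
(r₁/r₂)³ = (2)³ = 8.
B₂ ≈ 4.816×10⁻⁴ T.

B ≈ 4.82×10⁻⁴ T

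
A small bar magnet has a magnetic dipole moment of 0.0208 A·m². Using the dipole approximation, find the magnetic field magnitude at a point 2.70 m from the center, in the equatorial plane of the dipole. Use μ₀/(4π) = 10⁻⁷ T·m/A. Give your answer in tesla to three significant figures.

In the equatorial plane B = (μ₀/4π)·m/r³ (half the axial value).
B = (10⁻⁷)·(0.0208) / (2.70)³ = 1.057×10⁻¹⁰ T.

B ≈ 1.06×10⁻¹⁰ T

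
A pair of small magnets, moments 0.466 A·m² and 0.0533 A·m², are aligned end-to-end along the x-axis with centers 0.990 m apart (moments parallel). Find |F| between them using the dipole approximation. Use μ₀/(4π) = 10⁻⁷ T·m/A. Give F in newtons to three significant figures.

On-axis B of dipole 1: B = (μ₀/4π)·2m₁/r³. Force on dipole 2: F = m₂·dB/dr.
dB/dr = −(μ₀/4π)·6m₁/r⁴, so |F| = (μ₀/4π)·6m₁m₂/r⁴.
F = 6(10⁻⁷)(0.466)(0.0533)/(0.990)⁴ = 1.551×10⁻⁸ N.

F ≈ 1.55×10⁻⁸ N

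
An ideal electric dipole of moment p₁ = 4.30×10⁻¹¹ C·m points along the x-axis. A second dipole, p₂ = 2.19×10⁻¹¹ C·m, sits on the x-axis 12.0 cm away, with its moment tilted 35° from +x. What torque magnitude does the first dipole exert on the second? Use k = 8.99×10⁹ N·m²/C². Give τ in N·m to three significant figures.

τ ≈ 5.62×10⁻⁹ N·m

The second dipole sits on the axis of the first, so the field there is axial: E₁ = 2kp₁/r³ along +x.
E₁ = 2(8.99×10⁹)(4.30×10⁻¹¹)/(0.120)³ = 447.4 N/C.
Torque on the second dipole: τ = p₂ E₁ sinθ.
τ = (2.19×10⁻¹¹)(447.4)·sin35° = 5.620×10⁻⁹ N·m.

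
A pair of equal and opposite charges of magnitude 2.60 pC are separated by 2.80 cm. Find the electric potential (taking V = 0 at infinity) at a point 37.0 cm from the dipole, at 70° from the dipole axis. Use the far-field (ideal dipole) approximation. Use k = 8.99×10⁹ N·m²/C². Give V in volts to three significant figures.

Dipole moment p = qd = (2.60×10⁻¹² C)(0.0280 m) = 7.28×10⁻¹⁴ C·m.
The dipole potential is V = kp cosθ / r².
V = (8.99×10⁹)(7.28×10⁻¹⁴)·cos70° / (0.370)² = 0.001635 V.

V ≈ 0.00164 V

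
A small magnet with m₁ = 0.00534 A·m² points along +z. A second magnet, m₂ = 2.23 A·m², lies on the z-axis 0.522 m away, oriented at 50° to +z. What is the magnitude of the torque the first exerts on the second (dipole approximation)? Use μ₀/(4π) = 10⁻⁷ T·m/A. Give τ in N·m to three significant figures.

Dipole B is on the axis of dipole A, so B₁ there is axial: B₁ = (μ₀/4π)·2m₁/r³ along +z.
B₁ = 2(10⁻⁷)(0.00534)/(0.522)³ = 7.509×10⁻⁹ T.
τ = m₂ B₁ sinθ.
τ = (2.23)(7.509×10⁻⁹)·sin50° = 1.283×10⁻⁸ N·m.

τ ≈ 1.28×10⁻⁸ N·m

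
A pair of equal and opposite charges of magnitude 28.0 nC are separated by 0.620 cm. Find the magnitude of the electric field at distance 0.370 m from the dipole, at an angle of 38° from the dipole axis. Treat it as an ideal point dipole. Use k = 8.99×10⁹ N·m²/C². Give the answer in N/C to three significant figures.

E ≈ 52.1 N/C

Dipole moment p = qd = (2.80×10⁻⁸ C)(0.00620 m) = 1.736×10⁻¹⁰ C·m.
At angle θ the dipole field magnitude is E = (kp/r³)·√(1 + 3cos²θ).
kp/r³ = (8.99×10⁹)(1.736×10⁻¹⁰) / (0.370)³ = 30.81 N/C.
√(1 + 3cos²38°) = √(1 + 3·0.6210) = √2.8629 ≈ 1.6920.
E ≈ 30.81 × 1.692 = 52.13 N/C.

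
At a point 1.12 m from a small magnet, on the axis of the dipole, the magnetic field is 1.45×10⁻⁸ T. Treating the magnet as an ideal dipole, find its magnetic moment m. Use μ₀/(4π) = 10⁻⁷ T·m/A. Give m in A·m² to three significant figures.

m ≈ 0.102 A·m²

On axis B = (μ₀/4π)·2m/r³, so m = Br³·4π/(μ₀·2).
m = (1.45×10⁻⁸)·(1.12)³ / (2·10⁻⁷) = 0.1019 A·m².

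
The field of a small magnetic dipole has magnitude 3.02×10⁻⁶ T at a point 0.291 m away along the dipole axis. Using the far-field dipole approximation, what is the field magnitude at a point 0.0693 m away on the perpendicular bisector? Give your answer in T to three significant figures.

B ≈ 1.12×10⁻⁴ T

Dipole fields scale as 1/r³ in the far field.
The axial field is twice the equatorial field at the same r, so the geometry factor is 1/2.
B₂ = B₁ · (1/2) · (r₁/r₂)³ = 3.02×10⁻⁶ · 0.5 · (0.291/0.0693)³.
(r₁/r₂)³ = (4.199)³ = 74.04.
B₂ ≈ 1.118×10⁻⁴ T.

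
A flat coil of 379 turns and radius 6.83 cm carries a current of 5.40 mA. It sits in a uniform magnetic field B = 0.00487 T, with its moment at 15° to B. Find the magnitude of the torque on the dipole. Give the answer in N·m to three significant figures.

τ ≈ 3.78×10⁻⁵ N·m

m = NIA = NIπa² = 379·(0.00540)·π·(0.0683)² = 0.02999 A·m².
Torque on a magnetic dipole: τ = mB sinθ.
τ = (0.02999)(0.00487)·sin15° = 3.780×10⁻⁵ N·m.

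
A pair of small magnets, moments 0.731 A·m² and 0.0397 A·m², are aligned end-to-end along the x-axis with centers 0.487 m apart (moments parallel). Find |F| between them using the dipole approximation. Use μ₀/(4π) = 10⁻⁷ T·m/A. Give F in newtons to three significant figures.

On-axis B of dipole 1: B = (μ₀/4π)·2m₁/r³. Force on dipole 2: F = m₂·dB/dr.
dB/dr = −(μ₀/4π)·6m₁/r⁴, so |F| = (μ₀/4π)·6m₁m₂/r⁴.
F = 6(10⁻⁷)(0.731)(0.0397)/(0.487)⁴ = 3.096×10⁻⁷ N.

F ≈ 3.10×10⁻⁷ N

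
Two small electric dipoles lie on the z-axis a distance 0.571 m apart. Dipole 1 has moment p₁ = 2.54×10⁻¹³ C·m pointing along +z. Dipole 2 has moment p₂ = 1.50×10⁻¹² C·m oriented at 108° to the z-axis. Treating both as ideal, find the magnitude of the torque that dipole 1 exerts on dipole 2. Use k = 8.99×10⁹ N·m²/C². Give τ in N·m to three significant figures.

τ ≈ 3.50×10⁻¹⁴ N·m

The second dipole sits on the axis of the first, so the field there is axial: E₁ = 2kp₁/r³ along +z.
E₁ = 2(8.99×10⁹)(2.54×10⁻¹³)/(0.571)³ = 0.02453 N/C.
Torque on the second dipole: τ = p₂ E₁ sinθ.
τ = (1.50×10⁻¹²)(0.02453)·sin108° = 3.500×10⁻¹⁴ N·m.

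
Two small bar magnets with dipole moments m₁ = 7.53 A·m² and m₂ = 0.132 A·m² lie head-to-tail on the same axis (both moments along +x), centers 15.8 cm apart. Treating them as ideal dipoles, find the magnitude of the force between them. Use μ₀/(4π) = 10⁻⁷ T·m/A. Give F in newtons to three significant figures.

F ≈ 9.57×10⁻⁴ N

On-axis B of dipole 1: B = (μ₀/4π)·2m₁/r³. Force on dipole 2: F = m₂·dB/dr.
dB/dr = −(μ₀/4π)·6m₁/r⁴, so |F| = (μ₀/4π)·6m₁m₂/r⁴.
F = 6(10⁻⁷)(7.53)(0.132)/(0.158)⁴ = 9.570×10⁻⁴ N.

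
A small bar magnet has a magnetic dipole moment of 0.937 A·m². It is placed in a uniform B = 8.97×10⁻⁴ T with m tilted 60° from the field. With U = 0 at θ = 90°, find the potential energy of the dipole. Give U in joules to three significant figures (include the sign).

U ≈ -4.20×10⁻⁴ J

U = −m·B = −mB cosθ.
U = −(0.937)(8.97×10⁻⁴)·cos60° = -4.202×10⁻⁴ J.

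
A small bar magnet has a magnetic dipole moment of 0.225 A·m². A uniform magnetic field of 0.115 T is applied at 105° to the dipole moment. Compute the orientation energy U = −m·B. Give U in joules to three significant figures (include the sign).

U = −m·B = −mB cosθ.
U = −(0.225)(0.115)·cos105° = 0.006697 J.

U ≈ 0.00670 J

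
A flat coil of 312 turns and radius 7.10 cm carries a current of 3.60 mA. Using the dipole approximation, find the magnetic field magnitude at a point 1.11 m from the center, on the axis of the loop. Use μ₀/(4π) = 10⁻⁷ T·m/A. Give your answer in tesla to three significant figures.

B ≈ 2.60×10⁻⁹ T

m = NIA = NIπa² = 312·(0.00360)·π·(0.0710)² = 0.01779 A·m².
On axis B = (μ₀/4π)·2m/r³.
B = 2·(10⁻⁷)·(0.01779) / (1.11)³ = 2.602×10⁻⁹ T.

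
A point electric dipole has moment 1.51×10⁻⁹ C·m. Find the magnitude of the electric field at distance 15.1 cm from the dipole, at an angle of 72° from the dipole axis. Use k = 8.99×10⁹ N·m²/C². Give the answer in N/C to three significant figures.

At angle θ the dipole field magnitude is E = (kp/r³)·√(1 + 3cos²θ).
kp/r³ = (8.99×10⁹)(1.51×10⁻⁹) / (0.151)³ = 3943 N/C.
√(1 + 3cos²72°) = √(1 + 3·0.0955) = √1.2865 ≈ 1.1342.
E ≈ 3943 × 1.134 = 4472 N/C.

E ≈ 4470 N/C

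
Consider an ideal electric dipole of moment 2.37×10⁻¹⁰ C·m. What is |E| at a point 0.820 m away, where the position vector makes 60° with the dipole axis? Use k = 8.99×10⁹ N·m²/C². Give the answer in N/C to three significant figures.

At angle θ the dipole field magnitude is E = (kp/r³)·√(1 + 3cos²θ).
kp/r³ = (8.99×10⁹)(2.37×10⁻¹⁰) / (0.820)³ = 3.864 N/C.
√(1 + 3cos²60°) = √(1 + 3·0.2500) = √1.7500 ≈ 1.3229.
E ≈ 3.864 × 1.323 = 5.112 N/C.

E ≈ 5.11 N/C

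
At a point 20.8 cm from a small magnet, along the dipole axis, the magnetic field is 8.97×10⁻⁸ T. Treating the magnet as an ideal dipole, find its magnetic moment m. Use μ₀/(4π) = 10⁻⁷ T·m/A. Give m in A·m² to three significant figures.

m ≈ 0.00404 A·m²

On axis B = (μ₀/4π)·2m/r³, so m = Br³·4π/(μ₀·2).
m = (8.97×10⁻⁸)·(0.208)³ / (2·10⁻⁷) = 0.004036 A·m².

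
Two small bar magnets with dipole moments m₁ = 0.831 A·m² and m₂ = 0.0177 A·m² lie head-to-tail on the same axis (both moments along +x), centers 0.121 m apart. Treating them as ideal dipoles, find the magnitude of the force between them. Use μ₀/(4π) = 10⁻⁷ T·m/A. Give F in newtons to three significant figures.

On-axis B of dipole 1: B = (μ₀/4π)·2m₁/r³. Force on dipole 2: F = m₂·dB/dr.
dB/dr = −(μ₀/4π)·6m₁/r⁴, so |F| = (μ₀/4π)·6m₁m₂/r⁴.
F = 6(10⁻⁷)(0.831)(0.0177)/(0.121)⁴ = 4.117×10⁻⁵ N.

F ≈ 4.12×10⁻⁵ N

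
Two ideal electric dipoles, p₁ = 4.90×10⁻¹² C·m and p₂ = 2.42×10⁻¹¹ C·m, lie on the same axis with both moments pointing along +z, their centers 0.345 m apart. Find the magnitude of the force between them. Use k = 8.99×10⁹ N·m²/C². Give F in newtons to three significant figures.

F ≈ 4.51×10⁻¹⁰ N

On-axis field of dipole 1 at distance r: E = 2kp₁/r³. Force on dipole 2 is F = p₂·dE/dr (gradient along axis).
dE/dr = −6kp₁/r⁴, so |F| = 6kp₁p₂/r⁴ (attractive for aligned moments).
F = 6(8.99×10⁹)(4.90×10⁻¹²)(2.42×10⁻¹¹)/(0.345)⁴ = 4.515×10⁻¹⁰ N.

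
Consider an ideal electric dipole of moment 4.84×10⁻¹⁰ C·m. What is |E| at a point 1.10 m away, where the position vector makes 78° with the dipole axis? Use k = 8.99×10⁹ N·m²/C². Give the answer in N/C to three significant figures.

E ≈ 3.47 N/C

At angle θ the dipole field magnitude is E = (kp/r³)·√(1 + 3cos²θ).
kp/r³ = (8.99×10⁹)(4.84×10⁻¹⁰) / (1.10)³ = 3.269 N/C.
√(1 + 3cos²78°) = √(1 + 3·0.0432) = √1.1297 ≈ 1.0629.
E ≈ 3.269 × 1.063 = 3.475 N/C.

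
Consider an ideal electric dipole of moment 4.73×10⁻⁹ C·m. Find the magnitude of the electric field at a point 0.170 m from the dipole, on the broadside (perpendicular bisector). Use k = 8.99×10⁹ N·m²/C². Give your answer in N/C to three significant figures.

In the equatorial plane E = kp/r³.
E = (8.99×10⁹)(4.73×10⁻⁹) / (0.170)³ = 8655 N/C.

E ≈ 8660 N/C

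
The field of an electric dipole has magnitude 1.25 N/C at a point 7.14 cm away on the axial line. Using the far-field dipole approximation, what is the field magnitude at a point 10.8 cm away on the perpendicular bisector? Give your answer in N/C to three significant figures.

E ≈ 0.181 N/C

Dipole fields scale as 1/r³ in the far field.
The axial field is twice the equatorial field at the same r, so the geometry factor is 1/2.
E₂ = E₁ · (1/2) · (r₁/r₂)³ = 1.25 · 0.5 · (7.14/10.8)³.
(r₁/r₂)³ = (0.6611)³ = 0.289.
E₂ ≈ 0.1806 N/C.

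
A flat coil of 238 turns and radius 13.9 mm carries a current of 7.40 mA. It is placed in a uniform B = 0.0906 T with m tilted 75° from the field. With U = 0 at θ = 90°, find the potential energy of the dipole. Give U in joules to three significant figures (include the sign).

U ≈ -2.51×10⁻⁵ J

m = NIA = NIπa² = 238·(0.00740)·π·(0.0139)² = 0.001069 A·m².
U = −m·B = −mB cosθ.
U = −(0.001069)(0.0906)·cos75° = -2.507×10⁻⁵ J.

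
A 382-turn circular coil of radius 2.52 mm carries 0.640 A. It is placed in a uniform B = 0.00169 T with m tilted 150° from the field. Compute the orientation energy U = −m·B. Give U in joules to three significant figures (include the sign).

U ≈ 7.14×10⁻⁶ J

m = NIA = NIπa² = 382·(0.640)·π·(0.00252)² = 0.004877 A·m².
U = −m·B = −mB cosθ.
U = −(0.004877)(0.00169)·cos150° = 7.138×10⁻⁶ J.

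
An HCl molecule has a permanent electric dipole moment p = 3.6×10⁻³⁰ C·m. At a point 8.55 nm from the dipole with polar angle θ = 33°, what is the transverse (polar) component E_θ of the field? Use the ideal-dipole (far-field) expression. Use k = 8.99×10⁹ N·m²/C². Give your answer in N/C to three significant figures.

E_θ ≈ 2.82×10⁴ N/C

For a dipole, E_θ = (kp sinθ)/r³.
kp/r³ = (8.99×10⁹)(3.60×10⁻³⁰)/(8.55×10⁻⁹)³ = 5.178×10⁴ N/C.
E_θ = 5.178×10⁴·sin33° = 2.820×10⁴ N/C.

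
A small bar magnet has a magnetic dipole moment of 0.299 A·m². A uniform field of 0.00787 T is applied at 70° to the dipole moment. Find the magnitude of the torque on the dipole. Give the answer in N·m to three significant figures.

τ ≈ 0.00221 N·m

Torque on a magnetic dipole: τ = mB sinθ.
τ = (0.299)(0.00787)·sin70° = 0.002211 N·m.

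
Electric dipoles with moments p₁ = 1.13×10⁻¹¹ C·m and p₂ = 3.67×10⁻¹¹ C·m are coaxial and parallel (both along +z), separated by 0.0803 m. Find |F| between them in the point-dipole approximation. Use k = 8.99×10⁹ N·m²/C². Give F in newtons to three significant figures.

F ≈ 5.38×10⁻⁷ N

On-axis field of dipole 1 at distance r: E = 2kp₁/r³. Force on dipole 2 is F = p₂·dE/dr (gradient along axis).
dE/dr = −6kp₁/r⁴, so |F| = 6kp₁p₂/r⁴ (attractive for aligned moments).
F = 6(8.99×10⁹)(1.13×10⁻¹¹)(3.67×10⁻¹¹)/(0.0803)⁴ = 5.380×10⁻⁷ N.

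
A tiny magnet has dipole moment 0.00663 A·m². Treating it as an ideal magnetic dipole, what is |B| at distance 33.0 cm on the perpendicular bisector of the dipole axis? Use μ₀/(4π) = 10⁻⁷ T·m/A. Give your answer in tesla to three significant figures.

In the equatorial plane B = (μ₀/4π)·m/r³ (half the axial value).
B = (10⁻⁷)·(0.00663) / (0.330)³ = 1.845×10⁻⁸ T.

B ≈ 1.84×10⁻⁸ T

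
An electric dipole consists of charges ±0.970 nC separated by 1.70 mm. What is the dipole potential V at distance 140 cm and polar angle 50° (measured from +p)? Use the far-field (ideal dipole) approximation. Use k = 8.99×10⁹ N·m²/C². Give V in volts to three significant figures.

V ≈ 0.00486 V

Dipole moment p = qd = (9.70×10⁻¹⁰ C)(0.00170 m) = 1.649×10⁻¹² C·m.
The dipole potential is V = kp cosθ / r².
V = (8.99×10⁹)(1.649×10⁻¹²)·cos50° / (1.40)² = 0.004862 V.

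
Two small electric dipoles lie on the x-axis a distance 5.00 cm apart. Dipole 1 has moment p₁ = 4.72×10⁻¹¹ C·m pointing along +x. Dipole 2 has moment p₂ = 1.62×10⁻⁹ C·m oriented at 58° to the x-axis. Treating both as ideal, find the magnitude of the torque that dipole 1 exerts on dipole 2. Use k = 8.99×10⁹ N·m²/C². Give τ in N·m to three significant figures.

The second dipole sits on the axis of the first, so the field there is axial: E₁ = 2kp₁/r³ along +x.
E₁ = 2(8.99×10⁹)(4.72×10⁻¹¹)/(0.0500)³ = 6789 N/C.
Torque on the second dipole: τ = p₂ E₁ sinθ.
τ = (1.62×10⁻⁹)(6789)·sin58° = 9.327×10⁻⁶ N·m.

τ ≈ 9.33×10⁻⁶ N·m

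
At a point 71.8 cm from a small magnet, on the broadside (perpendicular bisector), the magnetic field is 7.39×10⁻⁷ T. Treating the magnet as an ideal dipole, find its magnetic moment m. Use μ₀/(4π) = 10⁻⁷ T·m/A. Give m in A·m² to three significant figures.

m ≈ 2.74 A·m²

In the equatorial plane B = (μ₀/4π)·m/r³, so m = Br³·4π/(μ₀).
m = (7.39×10⁻⁷)·(0.718)³ / (10⁻⁷) = 2.735 A·m².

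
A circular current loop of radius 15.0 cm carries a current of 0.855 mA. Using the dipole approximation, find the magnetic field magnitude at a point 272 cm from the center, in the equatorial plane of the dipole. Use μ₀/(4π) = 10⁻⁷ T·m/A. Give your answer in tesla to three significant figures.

Magnetic moment m = IA = Iπa² = (8.55×10⁻⁴)·π·(0.150)² = 6.044×10⁻⁵ A·m².
In the equatorial plane B = (μ₀/4π)·m/r³ (half the axial value).
B = (10⁻⁷)·(6.044×10⁻⁵) / (2.72)³ = 3.003×10⁻¹³ T.

B ≈ 3.00×10⁻¹³ T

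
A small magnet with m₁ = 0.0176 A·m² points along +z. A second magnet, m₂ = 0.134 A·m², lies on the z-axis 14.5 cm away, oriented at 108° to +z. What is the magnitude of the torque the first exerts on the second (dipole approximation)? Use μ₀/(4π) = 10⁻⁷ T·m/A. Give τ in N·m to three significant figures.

τ ≈ 1.47×10⁻⁷ N·m

Dipole B is on the axis of dipole A, so B₁ there is axial: B₁ = (μ₀/4π)·2m₁/r³ along +z.
B₁ = 2(10⁻⁷)(0.0176)/(0.145)³ = 1.155×10⁻⁶ T.
τ = m₂ B₁ sinθ.
τ = (0.134)(1.155×10⁻⁶)·sin108° = 1.471×10⁻⁷ N·m.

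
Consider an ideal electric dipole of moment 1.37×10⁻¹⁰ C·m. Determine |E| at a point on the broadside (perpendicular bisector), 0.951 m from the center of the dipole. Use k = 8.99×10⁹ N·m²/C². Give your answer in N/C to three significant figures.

E ≈ 1.43 N/C

In the equatorial plane E = kp/r³.
E = (8.99×10⁹)(1.37×10⁻¹⁰) / (0.951)³ = 1.432 N/C.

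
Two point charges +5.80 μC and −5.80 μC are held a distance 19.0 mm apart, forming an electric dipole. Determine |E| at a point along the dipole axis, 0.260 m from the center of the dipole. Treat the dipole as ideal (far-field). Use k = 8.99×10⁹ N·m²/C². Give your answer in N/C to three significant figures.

E ≈ 1.13×10⁵ N/C

Dipole moment p = qd = (5.80×10⁻⁶ C)(0.0190 m) = 1.102×10⁻⁷ C·m.
On the dipole axis E = 2kp/r³.
E = 2·(8.99×10⁹)(1.102×10⁻⁷) / (0.260)³ = 1.127×10⁵ N/C.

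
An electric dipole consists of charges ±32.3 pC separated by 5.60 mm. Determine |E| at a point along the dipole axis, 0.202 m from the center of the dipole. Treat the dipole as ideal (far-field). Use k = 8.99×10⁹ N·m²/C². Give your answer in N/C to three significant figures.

E ≈ 0.395 N/C

Dipole moment p = qd = (3.23×10⁻¹¹ C)(0.00560 m) = 1.809×10⁻¹³ C·m.
On the dipole axis E = 2kp/r³.
E = 2·(8.99×10⁹)(1.809×10⁻¹³) / (0.202)³ = 0.3946 N/C.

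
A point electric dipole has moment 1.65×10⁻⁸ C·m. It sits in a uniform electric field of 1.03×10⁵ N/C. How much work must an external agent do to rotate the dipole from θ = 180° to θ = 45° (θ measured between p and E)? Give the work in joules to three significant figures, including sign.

W_ext = ΔU = U(θ₂) − U(θ₁) = −pE cosθ₂ − (−pE cosθ₁) = pE(cosθ₁ − cosθ₂).
W = (1.65×10⁻⁸)(1.03×10⁵)·(cos180° − cos45°) = (0.001699)·(-1.7071) = -0.002901 J.

W ≈ -0.00290 J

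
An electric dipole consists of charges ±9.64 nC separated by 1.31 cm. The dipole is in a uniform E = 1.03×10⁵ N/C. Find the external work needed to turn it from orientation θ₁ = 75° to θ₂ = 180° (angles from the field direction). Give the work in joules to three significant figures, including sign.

W ≈ 1.64×10⁻⁵ J

Dipole moment p = qd = (9.64×10⁻⁹ C)(0.0131 m) = 1.263×10⁻¹⁰ C·m.
W_ext = ΔU = U(θ₂) − U(θ₁) = −pE cosθ₂ − (−pE cosθ₁) = pE(cosθ₁ − cosθ₂).
W = (1.263×10⁻¹⁰)(1.03×10⁵)·(cos75° − cos180°) = (1.301×10⁻⁵)·(+1.2588) = 1.638×10⁻⁵ J.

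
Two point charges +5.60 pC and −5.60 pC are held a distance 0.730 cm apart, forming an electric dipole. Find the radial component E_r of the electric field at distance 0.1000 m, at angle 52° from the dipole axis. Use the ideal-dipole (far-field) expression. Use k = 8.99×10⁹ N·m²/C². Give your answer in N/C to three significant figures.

E_r ≈ 0.453 N/C

Dipole moment p = qd = (5.60×10⁻¹² C)(0.00730 m) = 4.088×10⁻¹⁴ C·m.
For a dipole, E_r = (2kp cosθ)/r³.
kp/r³ = (8.99×10⁹)(4.088×10⁻¹⁴)/(0.100)³ = 0.3675 N/C.
E_r = 2·0.3675·cos52° = 0.4525 N/C.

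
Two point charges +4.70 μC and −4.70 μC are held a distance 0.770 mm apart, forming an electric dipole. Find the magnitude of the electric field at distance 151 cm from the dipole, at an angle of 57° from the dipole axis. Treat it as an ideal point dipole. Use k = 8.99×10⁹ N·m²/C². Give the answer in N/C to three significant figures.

E ≈ 13.0 N/C

Dipole moment p = qd = (4.70×10⁻⁶ C)(7.70×10⁻⁴ m) = 3.619×10⁻⁹ C·m.
At angle θ the dipole field magnitude is E = (kp/r³)·√(1 + 3cos²θ).
kp/r³ = (8.99×10⁹)(3.619×10⁻⁹) / (1.51)³ = 9.450 N/C.
√(1 + 3cos²57°) = √(1 + 3·0.2966) = √1.8899 ≈ 1.3747.
E ≈ 9.450 × 1.375 = 12.99 N/C.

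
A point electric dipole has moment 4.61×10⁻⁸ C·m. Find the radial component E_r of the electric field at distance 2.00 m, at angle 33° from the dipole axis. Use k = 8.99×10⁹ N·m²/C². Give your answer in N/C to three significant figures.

E_r ≈ 86.9 N/C

For a dipole, E_r = (2kp cosθ)/r³.
kp/r³ = (8.99×10⁹)(4.61×10⁻⁸)/(2.00)³ = 51.80 N/C.
E_r = 2·51.80·cos33° = 86.89 N/C.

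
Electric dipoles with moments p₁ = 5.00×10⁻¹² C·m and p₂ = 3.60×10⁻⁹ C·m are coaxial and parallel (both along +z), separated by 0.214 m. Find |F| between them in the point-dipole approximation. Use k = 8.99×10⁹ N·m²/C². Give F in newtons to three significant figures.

On-axis field of dipole 1 at distance r: E = 2kp₁/r³. Force on dipole 2 is F = p₂·dE/dr (gradient along axis).
dE/dr = −6kp₁/r⁴, so |F| = 6kp₁p₂/r⁴ (attractive for aligned moments).
F = 6(8.99×10⁹)(5.00×10⁻¹²)(3.60×10⁻⁹)/(0.214)⁴ = 4.629×10⁻⁷ N.

F ≈ 4.63×10⁻⁷ N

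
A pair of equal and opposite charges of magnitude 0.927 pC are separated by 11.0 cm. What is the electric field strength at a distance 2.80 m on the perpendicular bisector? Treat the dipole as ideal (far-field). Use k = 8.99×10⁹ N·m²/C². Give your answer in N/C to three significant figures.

Dipole moment p = qd = (9.27×10⁻¹³ C)(0.110 m) = 1.02×10⁻¹³ C·m.
On the perpendicular bisector E = kp/r³ (half the axial value at the same distance).
E = (8.99×10⁹)(1.02×10⁻¹³) / (2.80)³ = 4.177×10⁻⁵ N/C.

E ≈ 4.18×10⁻⁵ N/C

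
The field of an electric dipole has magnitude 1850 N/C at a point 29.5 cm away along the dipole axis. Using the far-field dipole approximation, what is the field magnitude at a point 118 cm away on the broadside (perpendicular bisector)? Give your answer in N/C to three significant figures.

E ≈ 14.5 N/C

Dipole fields scale as 1/r³ in the far field.
The axial field is twice the equatorial field at the same r, so the geometry factor is 1/2.
E₂ = E₁ · (1/2) · (r₁/r₂)³ = 1850 · 0.5 · (29.5/118)³.
(r₁/r₂)³ = (0.25)³ = 0.01562.
E₂ ≈ 14.45 N/C.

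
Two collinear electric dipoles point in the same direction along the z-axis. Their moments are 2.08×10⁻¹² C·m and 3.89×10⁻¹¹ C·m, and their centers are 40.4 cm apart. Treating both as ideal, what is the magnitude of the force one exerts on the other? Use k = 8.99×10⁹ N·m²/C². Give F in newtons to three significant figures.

F ≈ 1.64×10⁻¹⁰ N

On-axis field of dipole 1 at distance r: E = 2kp₁/r³. Force on dipole 2 is F = p₂·dE/dr (gradient along axis).
dE/dr = −6kp₁/r⁴, so |F| = 6kp₁p₂/r⁴ (attractive for aligned moments).
F = 6(8.99×10⁹)(2.08×10⁻¹²)(3.89×10⁻¹¹)/(0.404)⁴ = 1.638×10⁻¹⁰ N.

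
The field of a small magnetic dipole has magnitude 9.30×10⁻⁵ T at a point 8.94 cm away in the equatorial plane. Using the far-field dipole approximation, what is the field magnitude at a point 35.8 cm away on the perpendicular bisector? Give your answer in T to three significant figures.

B ≈ 1.45×10⁻⁶ T

Dipole fields scale as 1/r³ in the far field; the geometry is the same at both points.
B₂ = B₁ · (r₁/r₂)³ = 9.30×10⁻⁵ · (8.94/35.8)³.
(r₁/r₂)³ = (0.2497)³ = 0.01557.
B₂ ≈ 1.448×10⁻⁶ T.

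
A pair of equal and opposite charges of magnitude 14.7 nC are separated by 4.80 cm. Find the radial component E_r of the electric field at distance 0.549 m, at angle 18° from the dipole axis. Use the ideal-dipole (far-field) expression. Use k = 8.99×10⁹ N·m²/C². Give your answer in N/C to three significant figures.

Dipole moment p = qd = (1.47×10⁻⁸ C)(0.0480 m) = 7.056×10⁻¹⁰ C·m.
For a dipole, E_r = (2kp cosθ)/r³.
kp/r³ = (8.99×10⁹)(7.056×10⁻¹⁰)/(0.549)³ = 38.34 N/C.
E_r = 2·38.34·cos18° = 72.92 N/C.

E_r ≈ 72.9 N/C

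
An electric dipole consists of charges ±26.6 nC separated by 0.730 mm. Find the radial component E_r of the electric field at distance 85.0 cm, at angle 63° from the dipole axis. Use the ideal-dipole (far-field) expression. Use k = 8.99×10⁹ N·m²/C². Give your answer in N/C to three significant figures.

E_r ≈ 0.258 N/C

Dipole moment p = qd = (2.66×10⁻⁸ C)(7.30×10⁻⁴ m) = 1.942×10⁻¹¹ C·m.
For a dipole, E_r = (2kp cosθ)/r³.
kp/r³ = (8.99×10⁹)(1.942×10⁻¹¹)/(0.850)³ = 0.2843 N/C.
E_r = 2·0.2843·cos63° = 0.2581 N/C.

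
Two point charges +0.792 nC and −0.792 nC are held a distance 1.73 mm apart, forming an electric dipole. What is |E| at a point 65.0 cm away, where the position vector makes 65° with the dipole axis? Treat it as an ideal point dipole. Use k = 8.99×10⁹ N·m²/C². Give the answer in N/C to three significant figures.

Dipole moment p = qd = (7.92×10⁻¹⁰ C)(0.00173 m) = 1.37×10⁻¹² C·m.
At angle θ the dipole field magnitude is E = (kp/r³)·√(1 + 3cos²θ).
kp/r³ = (8.99×10⁹)(1.37×10⁻¹²) / (0.650)³ = 0.04485 N/C.
√(1 + 3cos²65°) = √(1 + 3·0.1786) = √1.5358 ≈ 1.2393.
E ≈ 0.04485 × 1.239 = 0.05558 N/C.

E ≈ 0.0556 N/C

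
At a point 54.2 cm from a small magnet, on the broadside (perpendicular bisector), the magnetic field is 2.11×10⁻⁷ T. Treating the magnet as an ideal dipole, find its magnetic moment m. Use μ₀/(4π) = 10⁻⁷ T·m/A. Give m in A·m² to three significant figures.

In the equatorial plane B = (μ₀/4π)·m/r³, so m = Br³·4π/(μ₀).
m = (2.11×10⁻⁷)·(0.542)³ / (10⁻⁷) = 0.3360 A·m².

m ≈ 0.336 A·m²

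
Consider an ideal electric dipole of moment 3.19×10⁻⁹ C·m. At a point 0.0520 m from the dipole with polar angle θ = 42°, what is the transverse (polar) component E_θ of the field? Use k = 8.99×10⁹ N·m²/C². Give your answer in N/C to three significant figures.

For a dipole, E_θ = (kp sinθ)/r³.
kp/r³ = (8.99×10⁹)(3.19×10⁻⁹)/(0.0520)³ = 2.040×10⁵ N/C.
E_θ = 2.040×10⁵·sin42° = 1.365×10⁵ N/C.

E_θ ≈ 1.36×10⁵ N/C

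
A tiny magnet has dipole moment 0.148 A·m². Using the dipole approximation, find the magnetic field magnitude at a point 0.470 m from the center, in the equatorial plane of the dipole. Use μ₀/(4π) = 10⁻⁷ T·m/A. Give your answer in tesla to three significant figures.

B ≈ 1.43×10⁻⁷ T

In the equatorial plane B = (μ₀/4π)·m/r³ (half the axial value).
B = (10⁻⁷)·(0.148) / (0.470)³ = 1.426×10⁻⁷ T.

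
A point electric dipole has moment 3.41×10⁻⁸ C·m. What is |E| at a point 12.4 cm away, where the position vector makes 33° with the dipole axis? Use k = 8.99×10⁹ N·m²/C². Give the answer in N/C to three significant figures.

E ≈ 2.84×10⁵ N/C

At angle θ the dipole field magnitude is E = (kp/r³)·√(1 + 3cos²θ).
kp/r³ = (8.99×10⁹)(3.41×10⁻⁸) / (0.124)³ = 1.608×10⁵ N/C.
√(1 + 3cos²33°) = √(1 + 3·0.7034) = √3.1101 ≈ 1.7635.
E ≈ 1.608×10⁵ × 1.764 = 2.836×10⁵ N/C.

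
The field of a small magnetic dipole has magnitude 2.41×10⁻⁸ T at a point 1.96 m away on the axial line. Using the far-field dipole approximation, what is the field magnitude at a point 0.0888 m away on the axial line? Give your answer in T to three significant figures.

B ≈ 2.59×10⁻⁴ T

Dipole fields scale as 1/r³ in the far field; the geometry is the same at both points.
B₂ = B₁ · (r₁/r₂)³ = 2.41×10⁻⁸ · (1.96/0.0888)³.
(r₁/r₂)³ = (22.07)³ = 1.075e+04.
B₂ ≈ 2.591×10⁻⁴ T.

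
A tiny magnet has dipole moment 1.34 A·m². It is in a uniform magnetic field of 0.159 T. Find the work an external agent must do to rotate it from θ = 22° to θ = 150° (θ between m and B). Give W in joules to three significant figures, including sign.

W ≈ 0.382 J

W_ext = ΔU = −mB cosθ₂ + mB cosθ₁ = mB(cosθ₁ − cosθ₂).
W = (1.34)(0.159)·(cos22° − cos150°) = (0.2131)·(+1.7932) = 0.3821 J.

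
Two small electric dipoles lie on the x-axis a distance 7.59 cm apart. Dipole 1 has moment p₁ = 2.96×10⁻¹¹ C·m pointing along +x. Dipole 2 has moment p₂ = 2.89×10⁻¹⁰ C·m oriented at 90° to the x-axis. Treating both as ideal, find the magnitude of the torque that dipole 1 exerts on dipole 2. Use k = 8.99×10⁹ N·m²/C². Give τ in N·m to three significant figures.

The second dipole sits on the axis of the first, so the field there is axial: E₁ = 2kp₁/r³ along +x.
E₁ = 2(8.99×10⁹)(2.96×10⁻¹¹)/(0.0759)³ = 1217 N/C.
Torque on the second dipole: τ = p₂ E₁ sinθ.
τ = (2.89×10⁻¹⁰)(1217)·sin90° = 3.518×10⁻⁷ N·m.

τ ≈ 3.52×10⁻⁷ N·m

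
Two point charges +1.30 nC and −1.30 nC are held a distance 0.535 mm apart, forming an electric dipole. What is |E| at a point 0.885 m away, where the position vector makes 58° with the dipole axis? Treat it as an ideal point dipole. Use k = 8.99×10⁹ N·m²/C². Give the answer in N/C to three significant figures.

E ≈ 0.0122 N/C

Dipole moment p = qd = (1.30×10⁻⁹ C)(5.35×10⁻⁴ m) = 6.955×10⁻¹³ C·m.
At angle θ the dipole field magnitude is E = (kp/r³)·√(1 + 3cos²θ).
kp/r³ = (8.99×10⁹)(6.955×10⁻¹³) / (0.885)³ = 0.009020 N/C.
√(1 + 3cos²58°) = √(1 + 3·0.2808) = √1.8424 ≈ 1.3574.
E ≈ 0.009020 × 1.357 = 0.01224 N/C.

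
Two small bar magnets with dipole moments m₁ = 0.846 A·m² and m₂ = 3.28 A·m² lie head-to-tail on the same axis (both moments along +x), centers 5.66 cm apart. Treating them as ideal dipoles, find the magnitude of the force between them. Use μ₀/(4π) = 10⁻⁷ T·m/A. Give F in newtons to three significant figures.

F ≈ 0.162 N

On-axis B of dipole 1: B = (μ₀/4π)·2m₁/r³. Force on dipole 2: F = m₂·dB/dr.
dB/dr = −(μ₀/4π)·6m₁/r⁴, so |F| = (μ₀/4π)·6m₁m₂/r⁴.
F = 6(10⁻⁷)(0.846)(3.28)/(0.0566)⁴ = 0.1622 N.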